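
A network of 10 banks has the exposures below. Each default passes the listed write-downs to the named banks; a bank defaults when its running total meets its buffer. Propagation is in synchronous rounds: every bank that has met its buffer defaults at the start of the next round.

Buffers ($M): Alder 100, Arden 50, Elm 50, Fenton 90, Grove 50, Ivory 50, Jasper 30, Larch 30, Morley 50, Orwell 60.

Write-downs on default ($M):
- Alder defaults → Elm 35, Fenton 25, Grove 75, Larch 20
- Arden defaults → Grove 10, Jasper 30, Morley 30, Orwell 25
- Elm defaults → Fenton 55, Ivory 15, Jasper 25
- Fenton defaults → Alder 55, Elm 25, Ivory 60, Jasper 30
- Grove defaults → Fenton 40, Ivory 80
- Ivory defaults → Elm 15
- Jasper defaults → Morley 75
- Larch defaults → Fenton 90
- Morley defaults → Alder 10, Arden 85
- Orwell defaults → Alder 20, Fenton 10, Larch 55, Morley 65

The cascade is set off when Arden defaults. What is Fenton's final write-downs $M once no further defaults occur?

0

Round 1 — Arden defaults (initial).
  Grove: +10 → 10 < 50
  Jasper: +30 → 30 ≥ 30
  Morley: +30 → 30 < 50
  Orwell: +25 → 25 < 60
Round 2 — Jasper defaults.
  Morley: +75 → 105 ≥ 50
Round 3 — Morley defaults.
  Alder: +10 → 10 < 100
No further defaults.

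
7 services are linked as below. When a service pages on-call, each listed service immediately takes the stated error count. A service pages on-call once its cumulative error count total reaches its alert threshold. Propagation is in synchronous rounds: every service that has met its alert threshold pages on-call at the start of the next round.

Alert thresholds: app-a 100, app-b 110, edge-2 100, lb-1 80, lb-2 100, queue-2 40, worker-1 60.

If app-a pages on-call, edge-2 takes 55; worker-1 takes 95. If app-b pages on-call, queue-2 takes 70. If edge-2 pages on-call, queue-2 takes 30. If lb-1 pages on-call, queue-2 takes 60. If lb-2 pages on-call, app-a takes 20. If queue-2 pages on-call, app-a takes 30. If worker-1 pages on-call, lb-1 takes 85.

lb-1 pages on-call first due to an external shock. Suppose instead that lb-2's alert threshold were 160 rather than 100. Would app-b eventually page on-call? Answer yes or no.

With lb-2's alert threshold at 160:
Round 1 — lb-1 pages on-call (initial).
  queue-2: +60 → 60 ≥ 40
Round 2 — queue-2 pages on-call.
  app-a: +30 → 30 < 100
No further pages.

no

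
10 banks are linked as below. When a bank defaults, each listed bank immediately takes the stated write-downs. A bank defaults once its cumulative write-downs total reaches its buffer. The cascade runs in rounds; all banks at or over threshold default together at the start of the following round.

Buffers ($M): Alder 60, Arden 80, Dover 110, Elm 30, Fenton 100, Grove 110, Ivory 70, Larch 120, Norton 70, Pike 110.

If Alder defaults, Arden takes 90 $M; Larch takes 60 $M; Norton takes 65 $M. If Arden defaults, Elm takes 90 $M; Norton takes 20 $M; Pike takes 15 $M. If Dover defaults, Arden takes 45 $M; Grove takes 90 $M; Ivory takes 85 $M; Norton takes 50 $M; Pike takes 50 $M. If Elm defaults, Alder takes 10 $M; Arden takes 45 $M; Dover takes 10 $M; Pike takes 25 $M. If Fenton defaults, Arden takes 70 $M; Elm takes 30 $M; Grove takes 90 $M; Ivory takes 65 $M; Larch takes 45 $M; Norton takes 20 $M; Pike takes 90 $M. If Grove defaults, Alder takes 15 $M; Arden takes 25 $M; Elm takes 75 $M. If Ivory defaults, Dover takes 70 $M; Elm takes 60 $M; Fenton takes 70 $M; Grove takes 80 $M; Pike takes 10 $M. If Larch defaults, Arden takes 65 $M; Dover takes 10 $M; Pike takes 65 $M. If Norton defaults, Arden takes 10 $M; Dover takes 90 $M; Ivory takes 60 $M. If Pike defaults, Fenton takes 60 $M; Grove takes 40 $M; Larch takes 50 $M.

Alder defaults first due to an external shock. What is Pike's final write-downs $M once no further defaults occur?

Round 1 — Alder defaults (initial).
  Arden: +90 → 90 ≥ 80
  Larch: +60 → 60 < 120
  Norton: +65 → 65 < 70
Round 2 — Arden defaults.
  Elm: +90 → 90 ≥ 30
  Norton: +20 → 85 ≥ 70
  Pike: +15 → 15 < 110
Round 3 — Elm, Norton default.
  Dover: +10+90 → 100 < 110
  Ivory: +60 → 60 < 70
  Pike: +25 → 40 < 110
No further defaults.

40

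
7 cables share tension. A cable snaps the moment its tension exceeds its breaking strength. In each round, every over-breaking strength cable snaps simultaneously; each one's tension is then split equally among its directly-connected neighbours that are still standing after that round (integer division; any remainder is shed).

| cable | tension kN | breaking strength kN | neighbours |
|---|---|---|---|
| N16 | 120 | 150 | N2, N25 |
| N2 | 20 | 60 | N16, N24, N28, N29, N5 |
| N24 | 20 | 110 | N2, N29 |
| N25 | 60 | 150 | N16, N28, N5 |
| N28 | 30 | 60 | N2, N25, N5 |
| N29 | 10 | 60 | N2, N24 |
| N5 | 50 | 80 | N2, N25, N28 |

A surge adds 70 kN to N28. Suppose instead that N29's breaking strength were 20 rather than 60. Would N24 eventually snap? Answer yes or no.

no

With N29's breaking strength at 20:
Round 1 — N28 at 100 > 60. N28 snaps.
  N28 sheds 100 kN to N2, N25, N5: 33 each (1 lost).
    N2: 20+33 = 53 ≤ 60
    N25: 60+33 = 93 ≤ 150
    N5: 50+33 = 83 > 80
Round 2 — N5 snaps.
  N5 sheds 83 kN to N2, N25: 41 each (1 lost).
    N2: 53+41 = 94 > 60
    N25: 93+41 = 134 ≤ 150
Round 3 — N2 snaps.
  N2 sheds 94 kN to N16, N24, N29: 31 each (1 lost).
    N16: 120+31 = 151 > 150
    N24: 20+31 = 51 ≤ 110
    N29: 10+31 = 41 > 20
Round 4 — N16, N29 snap.
  N16 sheds 151 kN to N25: 151 each.
    N25: 134+151 = 285 > 150
  N29 sheds 41 kN to N24: 41 each.
    N24: 51+41 = 92 ≤ 110
Round 5 — N25 snaps.
  N25 sheds 285 kN: no online neighbours, lost.
No further breaks.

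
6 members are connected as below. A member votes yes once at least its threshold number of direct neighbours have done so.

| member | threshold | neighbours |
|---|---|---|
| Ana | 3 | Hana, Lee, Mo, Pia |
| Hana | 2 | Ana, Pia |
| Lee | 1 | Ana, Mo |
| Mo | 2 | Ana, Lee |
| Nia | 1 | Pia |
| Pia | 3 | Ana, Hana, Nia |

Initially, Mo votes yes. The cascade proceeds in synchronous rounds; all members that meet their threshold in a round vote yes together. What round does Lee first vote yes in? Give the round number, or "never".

Round 1 — Mo votes yes (initial).
Round 2 — checking thresholds:
  Ana: 1 of 4 neighbours < 3, holds.
  Lee: 1 of 2 neighbours ≥ 1, votes yes.
Round 3 — no new yes votes; cascade stops.

2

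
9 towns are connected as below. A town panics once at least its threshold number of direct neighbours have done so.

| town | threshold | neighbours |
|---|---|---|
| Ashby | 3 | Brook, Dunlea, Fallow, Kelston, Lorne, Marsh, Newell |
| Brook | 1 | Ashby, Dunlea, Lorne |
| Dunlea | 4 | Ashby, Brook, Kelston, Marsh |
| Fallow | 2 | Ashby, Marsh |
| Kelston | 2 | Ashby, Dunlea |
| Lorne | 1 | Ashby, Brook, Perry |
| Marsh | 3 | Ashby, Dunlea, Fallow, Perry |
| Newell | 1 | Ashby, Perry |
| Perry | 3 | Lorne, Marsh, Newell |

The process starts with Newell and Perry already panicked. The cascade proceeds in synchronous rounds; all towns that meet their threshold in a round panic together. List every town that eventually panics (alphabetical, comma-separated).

Round 1 — Newell, Perry panic (initial).
Round 2 — checking thresholds:
  Ashby: 1 of 7 neighbours < 3, below threshold.
  Lorne: 1 of 3 neighbours ≥ 1, panics.
  Marsh: 1 of 4 neighbours < 3, below threshold.
Round 3 — checking thresholds:
  Ashby: 2 of 7 neighbours < 3, below threshold.
  Brook: 1 of 3 neighbours ≥ 1, panics.
  Marsh: 1 of 4 neighbours < 3, below threshold.
Round 4 — checking thresholds:
  Ashby: 3 of 7 neighbours ≥ 3, panics.
  Dunlea: 1 of 4 neighbours < 4, below threshold.
  Marsh: 1 of 4 neighbours < 3, below threshold.
Round 5 — no new panics; cascade stops.

Ashby, Brook, Lorne, Newell, Perry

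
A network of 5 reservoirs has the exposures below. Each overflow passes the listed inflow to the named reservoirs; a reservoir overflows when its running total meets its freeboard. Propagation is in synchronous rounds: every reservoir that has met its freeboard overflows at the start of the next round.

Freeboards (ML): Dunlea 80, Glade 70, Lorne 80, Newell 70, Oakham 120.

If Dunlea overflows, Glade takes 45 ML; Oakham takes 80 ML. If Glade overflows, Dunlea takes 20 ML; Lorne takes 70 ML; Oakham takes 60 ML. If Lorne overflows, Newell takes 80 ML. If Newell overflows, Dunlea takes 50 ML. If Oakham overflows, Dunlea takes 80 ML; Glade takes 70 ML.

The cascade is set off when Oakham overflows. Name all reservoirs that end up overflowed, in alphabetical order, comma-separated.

Dunlea, Glade, Oakham

Round 1 — Oakham overflows (initial).
  Dunlea: +80 → 80 ≥ 80
  Glade: +70 → 70 ≥ 70
Round 2 — Dunlea, Glade overflow.
  Lorne: +70 → 70 < 80
No further overflows.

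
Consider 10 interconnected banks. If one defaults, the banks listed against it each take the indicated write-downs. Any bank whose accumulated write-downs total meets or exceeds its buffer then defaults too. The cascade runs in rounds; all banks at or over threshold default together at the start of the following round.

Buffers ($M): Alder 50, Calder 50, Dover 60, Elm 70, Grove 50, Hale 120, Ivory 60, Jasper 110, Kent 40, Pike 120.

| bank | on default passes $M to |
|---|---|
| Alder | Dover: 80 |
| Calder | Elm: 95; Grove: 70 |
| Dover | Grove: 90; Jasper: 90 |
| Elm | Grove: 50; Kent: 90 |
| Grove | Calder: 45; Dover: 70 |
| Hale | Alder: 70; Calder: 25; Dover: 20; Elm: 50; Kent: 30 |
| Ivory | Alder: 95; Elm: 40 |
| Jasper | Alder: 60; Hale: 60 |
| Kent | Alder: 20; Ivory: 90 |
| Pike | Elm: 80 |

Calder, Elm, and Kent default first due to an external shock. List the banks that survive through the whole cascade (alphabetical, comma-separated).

Hale, Jasper, Pike

Round 1 — Calder, Elm, Kent default (initial).
  Alder: +20 → 20 < 50
  Grove: +70+50 → 120 ≥ 50
  Ivory: +90 → 90 ≥ 60
Round 2 — Grove, Ivory default.
  Alder: +95 → 115 ≥ 50
  Dover: +70 → 70 ≥ 60
Round 3 — Alder, Dover default.
  Jasper: +90 → 90 < 110
No further defaults.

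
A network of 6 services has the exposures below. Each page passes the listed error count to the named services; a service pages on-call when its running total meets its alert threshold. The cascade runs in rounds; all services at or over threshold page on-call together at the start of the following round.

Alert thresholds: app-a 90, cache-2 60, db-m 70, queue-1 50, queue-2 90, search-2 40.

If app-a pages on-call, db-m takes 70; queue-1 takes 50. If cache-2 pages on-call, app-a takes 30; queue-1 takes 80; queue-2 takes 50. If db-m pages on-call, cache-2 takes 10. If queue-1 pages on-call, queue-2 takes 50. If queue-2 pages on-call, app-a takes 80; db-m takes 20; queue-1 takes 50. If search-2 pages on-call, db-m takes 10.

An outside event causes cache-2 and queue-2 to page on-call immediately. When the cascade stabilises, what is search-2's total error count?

0

Round 1 — cache-2, queue-2 page on-call (initial).
  app-a: +30+80 → 110 ≥ 90
  db-m: +20 → 20 < 70
  queue-1: +80+50 → 130 ≥ 50
Round 2 — app-a, queue-1 page on-call.
  db-m: +70 → 90 ≥ 70
Round 3 — db-m pages on-call.
No further pages.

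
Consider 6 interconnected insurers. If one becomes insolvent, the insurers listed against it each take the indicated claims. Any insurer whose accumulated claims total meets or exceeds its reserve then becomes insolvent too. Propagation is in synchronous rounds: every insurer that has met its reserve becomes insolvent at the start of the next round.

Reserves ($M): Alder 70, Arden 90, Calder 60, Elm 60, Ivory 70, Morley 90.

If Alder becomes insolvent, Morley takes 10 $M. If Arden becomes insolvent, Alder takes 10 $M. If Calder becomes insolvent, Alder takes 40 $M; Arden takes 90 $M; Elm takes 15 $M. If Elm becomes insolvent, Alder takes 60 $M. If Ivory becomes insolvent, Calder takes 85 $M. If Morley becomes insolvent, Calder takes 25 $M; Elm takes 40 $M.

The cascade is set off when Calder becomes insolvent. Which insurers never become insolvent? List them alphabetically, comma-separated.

Alder, Elm, Ivory, Morley

Round 1 — Calder becomes insolvent (initial).
  Alder: +40 → 40 < 70
  Arden: +90 → 90 ≥ 90
  Elm: +15 → 15 < 60
Round 2 — Arden becomes insolvent.
  Alder: +10 → 50 < 70
No further insolvencies.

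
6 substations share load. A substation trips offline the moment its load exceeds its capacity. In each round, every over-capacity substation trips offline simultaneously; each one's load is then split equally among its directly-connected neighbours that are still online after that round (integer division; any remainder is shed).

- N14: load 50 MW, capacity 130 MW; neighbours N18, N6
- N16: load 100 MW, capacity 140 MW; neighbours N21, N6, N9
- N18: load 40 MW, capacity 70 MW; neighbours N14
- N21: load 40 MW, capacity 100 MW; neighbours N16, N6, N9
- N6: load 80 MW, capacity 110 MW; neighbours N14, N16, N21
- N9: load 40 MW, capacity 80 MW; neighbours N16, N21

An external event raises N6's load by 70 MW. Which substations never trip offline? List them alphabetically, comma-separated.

Round 1 — N6 at 150 > 110. N6 trips offline.
  N6 sheds 150 MW to N14, N16, N21: 50 each.
    N14: 50+50 = 100 ≤ 130
    N16: 100+50 = 150 > 140
    N21: 40+50 = 90 ≤ 100
Round 2 — N16 trips offline.
  N16 sheds 150 MW to N21, N9: 75 each.
    N21: 90+75 = 165 > 100
    N9: 40+75 = 115 > 80
Round 3 — N21, N9 trip offline.
  N21 sheds 165 MW: no online neighbours, lost.
  N9 sheds 115 MW: no online neighbours, lost.
No further trips.

N14, N18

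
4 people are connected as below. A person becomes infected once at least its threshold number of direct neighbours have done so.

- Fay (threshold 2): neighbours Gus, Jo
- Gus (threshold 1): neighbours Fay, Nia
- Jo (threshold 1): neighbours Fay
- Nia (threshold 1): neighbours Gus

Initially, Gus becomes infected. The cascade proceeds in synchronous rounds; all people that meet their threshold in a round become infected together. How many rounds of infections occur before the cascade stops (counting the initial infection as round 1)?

Round 1 — Gus becomes infected (initial).
Round 2 — checking thresholds:
  Fay: 1 of 2 neighbours < 2, not yet.
  Nia: 1 of 1 neighbours ≥ 1, becomes infected.
Round 3 — no new infections; cascade stops.

2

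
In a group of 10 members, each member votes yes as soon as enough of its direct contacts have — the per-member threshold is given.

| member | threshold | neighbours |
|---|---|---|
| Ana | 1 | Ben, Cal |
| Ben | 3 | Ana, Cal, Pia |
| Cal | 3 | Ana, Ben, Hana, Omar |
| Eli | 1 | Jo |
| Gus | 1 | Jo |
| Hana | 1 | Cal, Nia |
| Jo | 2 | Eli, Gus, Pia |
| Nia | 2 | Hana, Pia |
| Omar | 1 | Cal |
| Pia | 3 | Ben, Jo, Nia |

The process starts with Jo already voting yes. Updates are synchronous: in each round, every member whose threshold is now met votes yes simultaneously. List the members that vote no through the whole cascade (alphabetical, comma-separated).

Ana, Ben, Cal, Hana, Nia, Omar, Pia

Round 1 — Jo votes yes (initial).
Round 2 — checking thresholds:
  Eli: 1 of 1 neighbours ≥ 1, votes yes.
  Gus: 1 of 1 neighbours ≥ 1, votes yes.
  Pia: 1 of 3 neighbours < 3, not yet.
Round 3 — no new yes votes; cascade stops.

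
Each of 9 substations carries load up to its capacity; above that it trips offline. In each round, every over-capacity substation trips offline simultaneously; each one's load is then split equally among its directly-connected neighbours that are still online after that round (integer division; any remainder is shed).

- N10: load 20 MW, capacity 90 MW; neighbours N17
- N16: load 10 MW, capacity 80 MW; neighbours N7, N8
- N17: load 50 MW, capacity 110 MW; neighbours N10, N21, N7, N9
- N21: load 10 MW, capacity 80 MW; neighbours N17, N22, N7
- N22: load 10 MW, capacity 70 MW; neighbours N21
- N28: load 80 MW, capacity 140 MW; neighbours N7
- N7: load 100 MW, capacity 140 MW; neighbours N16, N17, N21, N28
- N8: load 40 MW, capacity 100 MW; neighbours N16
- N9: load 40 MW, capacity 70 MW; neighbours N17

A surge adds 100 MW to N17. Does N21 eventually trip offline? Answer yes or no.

no

Round 1 — N17 at 150 > 110. N17 trips offline.
  N17 sheds 150 MW to N10, N21, N7, N9: 37 each (2 lost).
    N10: 20+37 = 57 ≤ 90
    N21: 10+37 = 47 ≤ 80
    N7: 100+37 = 137 ≤ 140
    N9: 40+37 = 77 > 70
Round 2 — N9 trips offline.
  N9 sheds 77 MW: no online neighbours, lost.
No further trips.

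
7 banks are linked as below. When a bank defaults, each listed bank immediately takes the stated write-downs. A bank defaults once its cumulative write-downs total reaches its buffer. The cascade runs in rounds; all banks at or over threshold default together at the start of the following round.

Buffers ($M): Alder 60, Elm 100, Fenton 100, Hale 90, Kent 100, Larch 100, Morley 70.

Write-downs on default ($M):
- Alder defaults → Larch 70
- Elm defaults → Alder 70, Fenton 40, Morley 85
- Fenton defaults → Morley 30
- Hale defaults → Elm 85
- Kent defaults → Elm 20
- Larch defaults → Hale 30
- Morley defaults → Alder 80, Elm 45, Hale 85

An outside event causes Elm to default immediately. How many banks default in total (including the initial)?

Round 1 — Elm defaults (initial).
  Alder: +70 → 70 ≥ 60
  Fenton: +40 → 40 < 100
  Morley: +85 → 85 ≥ 70
Round 2 — Alder, Morley default.
  Hale: +85 → 85 < 90
  Larch: +70 → 70 < 100
No further defaults.

3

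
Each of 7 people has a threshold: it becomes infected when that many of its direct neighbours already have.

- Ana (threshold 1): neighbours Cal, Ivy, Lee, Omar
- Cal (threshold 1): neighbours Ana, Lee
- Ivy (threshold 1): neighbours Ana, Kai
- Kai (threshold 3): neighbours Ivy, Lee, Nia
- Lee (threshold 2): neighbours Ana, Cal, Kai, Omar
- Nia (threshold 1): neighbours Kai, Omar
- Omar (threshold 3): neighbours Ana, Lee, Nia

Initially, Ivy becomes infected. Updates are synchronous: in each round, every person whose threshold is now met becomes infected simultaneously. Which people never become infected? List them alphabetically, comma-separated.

Kai, Nia, Omar

Round 1 — Ivy becomes infected (initial).
Round 2 — checking thresholds:
  Ana: 1 of 4 neighbours ≥ 1, becomes infected.
  Kai: 1 of 3 neighbours < 3, not yet.
Round 3 — checking thresholds:
  Cal: 1 of 2 neighbours ≥ 1, becomes infected.
  Kai: 1 of 3 neighbours < 3, not yet.
  Lee: 1 of 4 neighbours < 2, not yet.
  Omar: 1 of 3 neighbours < 3, not yet.
Round 4 — checking thresholds:
  Kai: 1 of 3 neighbours < 3, not yet.
  Lee: 2 of 4 neighbours ≥ 2, becomes infected.
  Omar: 1 of 3 neighbours < 3, not yet.
Round 5 — no new infections; cascade stops.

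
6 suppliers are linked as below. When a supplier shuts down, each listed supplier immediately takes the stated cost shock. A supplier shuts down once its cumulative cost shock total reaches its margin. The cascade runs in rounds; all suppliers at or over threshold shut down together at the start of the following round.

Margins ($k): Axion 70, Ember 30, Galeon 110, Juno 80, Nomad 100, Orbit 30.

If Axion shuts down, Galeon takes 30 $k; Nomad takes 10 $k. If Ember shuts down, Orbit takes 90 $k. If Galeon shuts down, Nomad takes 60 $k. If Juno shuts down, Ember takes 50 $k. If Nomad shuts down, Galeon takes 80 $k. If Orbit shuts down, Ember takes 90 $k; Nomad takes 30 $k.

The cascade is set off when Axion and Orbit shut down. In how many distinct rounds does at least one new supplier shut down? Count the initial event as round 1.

Round 1 — Axion, Orbit shut down (initial).
  Ember: +90 → 90 ≥ 30
  Galeon: +30 → 30 < 110
  Nomad: +10+30 → 40 < 100
Round 2 — Ember shuts down.
No further shutdowns.

2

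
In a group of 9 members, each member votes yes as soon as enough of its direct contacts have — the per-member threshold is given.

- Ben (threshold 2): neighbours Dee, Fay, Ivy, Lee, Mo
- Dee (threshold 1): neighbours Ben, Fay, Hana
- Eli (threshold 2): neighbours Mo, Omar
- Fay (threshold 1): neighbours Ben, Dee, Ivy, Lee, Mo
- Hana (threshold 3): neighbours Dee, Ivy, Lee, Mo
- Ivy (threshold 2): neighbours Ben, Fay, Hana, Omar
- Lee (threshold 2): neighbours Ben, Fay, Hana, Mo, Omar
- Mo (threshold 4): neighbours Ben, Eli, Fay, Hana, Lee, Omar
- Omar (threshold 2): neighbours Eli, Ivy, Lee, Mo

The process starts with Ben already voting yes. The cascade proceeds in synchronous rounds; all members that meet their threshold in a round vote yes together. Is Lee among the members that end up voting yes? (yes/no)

Round 1 — Ben votes yes (initial).
Round 2 — checking thresholds:
  Dee: 1 of 3 neighbours ≥ 1, votes yes.
  Fay: 1 of 5 neighbours ≥ 1, votes yes.
  Ivy: 1 of 4 neighbours < 2, below threshold.
  Lee: 1 of 5 neighbours < 2, below threshold.
  Mo: 1 of 6 neighbours < 4, below threshold.
Round 3 — checking thresholds:
  Hana: 1 of 4 neighbours < 3, below threshold.
  Ivy: 2 of 4 neighbours ≥ 2, votes yes.
  Lee: 2 of 5 neighbours ≥ 2, votes yes.
  Mo: 2 of 6 neighbours < 4, below threshold.
Round 4 — checking thresholds:
  Hana: 3 of 4 neighbours ≥ 3, votes yes.
  Mo: 3 of 6 neighbours < 4, below threshold.
  Omar: 2 of 4 neighbours ≥ 2, votes yes.
Round 5 — checking thresholds:
  Eli: 1 of 2 neighbours < 2, below threshold.
  Mo: 5 of 6 neighbours ≥ 4, votes yes.
Round 6 — checking thresholds:
  Eli: 2 of 2 neighbours ≥ 2, votes yes.
Round 7 — no new yes votes; cascade stops.

yes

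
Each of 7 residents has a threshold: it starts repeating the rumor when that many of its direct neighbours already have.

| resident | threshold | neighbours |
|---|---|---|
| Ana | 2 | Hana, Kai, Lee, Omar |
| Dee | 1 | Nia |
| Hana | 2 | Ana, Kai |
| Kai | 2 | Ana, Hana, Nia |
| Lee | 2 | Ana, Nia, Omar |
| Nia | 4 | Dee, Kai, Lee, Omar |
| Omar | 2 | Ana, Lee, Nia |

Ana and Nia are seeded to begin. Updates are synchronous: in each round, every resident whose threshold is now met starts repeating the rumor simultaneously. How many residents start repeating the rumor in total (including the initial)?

Round 1 — Ana, Nia start repeating the rumor (initial).
Round 2 — checking thresholds:
  Dee: 1 of 1 neighbours ≥ 1, starts repeating the rumor.
  Hana: 1 of 2 neighbours < 2, not yet.
  Kai: 2 of 3 neighbours ≥ 2, starts repeating the rumor.
  Lee: 2 of 3 neighbours ≥ 2, starts repeating the rumor.
  Omar: 2 of 3 neighbours ≥ 2, starts repeating the rumor.
Round 3 — checking thresholds:
  Hana: 2 of 2 neighbours ≥ 2, starts repeating the rumor.
Round 4 — no new spreads; cascade stops.

7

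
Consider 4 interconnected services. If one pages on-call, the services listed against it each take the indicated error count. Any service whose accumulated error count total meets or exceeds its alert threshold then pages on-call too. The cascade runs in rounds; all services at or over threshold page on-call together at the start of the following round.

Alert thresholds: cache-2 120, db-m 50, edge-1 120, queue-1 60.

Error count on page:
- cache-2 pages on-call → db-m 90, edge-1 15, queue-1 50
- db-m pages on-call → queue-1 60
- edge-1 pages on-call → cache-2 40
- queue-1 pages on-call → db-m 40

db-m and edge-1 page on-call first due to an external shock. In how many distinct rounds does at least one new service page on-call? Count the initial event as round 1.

Round 1 — db-m, edge-1 page on-call (initial).
  cache-2: +40 → 40 < 120
  queue-1: +60 → 60 ≥ 60
Round 2 — queue-1 pages on-call.
No further pages.

2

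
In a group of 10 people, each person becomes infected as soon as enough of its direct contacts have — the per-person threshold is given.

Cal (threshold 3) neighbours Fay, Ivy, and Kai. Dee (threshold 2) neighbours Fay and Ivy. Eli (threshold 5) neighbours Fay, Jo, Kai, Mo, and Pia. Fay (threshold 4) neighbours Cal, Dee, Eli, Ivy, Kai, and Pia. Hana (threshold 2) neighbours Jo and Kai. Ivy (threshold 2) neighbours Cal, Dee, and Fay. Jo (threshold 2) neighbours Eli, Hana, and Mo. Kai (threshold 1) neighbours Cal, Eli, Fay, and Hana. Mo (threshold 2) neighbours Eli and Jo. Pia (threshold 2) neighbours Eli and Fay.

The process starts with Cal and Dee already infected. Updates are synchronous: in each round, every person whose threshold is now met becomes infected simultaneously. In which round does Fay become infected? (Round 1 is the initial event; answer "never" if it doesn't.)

3

Round 1 — Cal, Dee become infected (initial).
Round 2 — checking thresholds:
  Fay: 2 of 6 neighbours < 4, not yet.
  Ivy: 2 of 3 neighbours ≥ 2, becomes infected.
  Kai: 1 of 4 neighbours ≥ 1, becomes infected.
Round 3 — checking thresholds:
  Eli: 1 of 5 neighbours < 5, not yet.
  Fay: 4 of 6 neighbours ≥ 4, becomes infected.
  Hana: 1 of 2 neighbours < 2, not yet.
Round 4 — no new infections; cascade stops.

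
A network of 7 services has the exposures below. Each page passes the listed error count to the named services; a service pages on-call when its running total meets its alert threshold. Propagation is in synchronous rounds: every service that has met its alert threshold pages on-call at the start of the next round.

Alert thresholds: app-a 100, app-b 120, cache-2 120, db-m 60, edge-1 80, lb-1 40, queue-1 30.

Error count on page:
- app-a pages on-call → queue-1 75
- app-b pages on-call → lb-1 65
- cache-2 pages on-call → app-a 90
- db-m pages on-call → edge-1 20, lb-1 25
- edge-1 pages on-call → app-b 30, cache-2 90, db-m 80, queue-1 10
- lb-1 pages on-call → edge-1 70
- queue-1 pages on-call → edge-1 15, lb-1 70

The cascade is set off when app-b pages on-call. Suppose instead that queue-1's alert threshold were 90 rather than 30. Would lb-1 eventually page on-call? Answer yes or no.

yes

With queue-1's alert threshold at 90:
Round 1 — app-b pages on-call (initial).
  lb-1: +65 → 65 ≥ 40
Round 2 — lb-1 pages on-call.
  edge-1: +70 → 70 < 80
No further pages.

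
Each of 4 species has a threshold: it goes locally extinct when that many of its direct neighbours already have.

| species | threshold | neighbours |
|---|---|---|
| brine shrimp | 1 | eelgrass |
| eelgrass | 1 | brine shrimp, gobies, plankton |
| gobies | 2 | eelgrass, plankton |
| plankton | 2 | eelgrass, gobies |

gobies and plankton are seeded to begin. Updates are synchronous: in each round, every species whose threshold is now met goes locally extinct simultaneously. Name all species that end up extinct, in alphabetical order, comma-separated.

Round 1 — gobies, plankton go locally extinct (initial).
Round 2 — checking thresholds:
  eelgrass: 2 of 3 neighbours ≥ 1, goes locally extinct.
Round 3 — checking thresholds:
  brine shrimp: 1 of 1 neighbours ≥ 1, goes locally extinct.
Round 4 — no new extinctions; cascade stops.

brine shrimp, eelgrass, gobies, plankton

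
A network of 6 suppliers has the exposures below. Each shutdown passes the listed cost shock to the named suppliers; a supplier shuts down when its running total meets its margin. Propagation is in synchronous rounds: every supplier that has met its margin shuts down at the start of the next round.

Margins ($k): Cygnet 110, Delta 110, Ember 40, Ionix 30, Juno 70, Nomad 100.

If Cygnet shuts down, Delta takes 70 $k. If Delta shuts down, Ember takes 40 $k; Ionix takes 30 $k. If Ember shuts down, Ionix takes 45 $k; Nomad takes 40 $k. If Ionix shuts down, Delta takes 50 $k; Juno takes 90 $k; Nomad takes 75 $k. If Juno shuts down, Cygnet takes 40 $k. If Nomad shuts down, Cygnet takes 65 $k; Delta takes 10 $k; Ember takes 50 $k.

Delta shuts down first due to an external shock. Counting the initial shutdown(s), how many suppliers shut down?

Round 1 — Delta shuts down (initial).
  Ember: +40 → 40 ≥ 40
  Ionix: +30 → 30 ≥ 30
Round 2 — Ember, Ionix shut down.
  Juno: +90 → 90 ≥ 70
  Nomad: +40+75 → 115 ≥ 100
Round 3 — Juno, Nomad shut down.
  Cygnet: +40+65 → 105 < 110
No further shutdowns.

5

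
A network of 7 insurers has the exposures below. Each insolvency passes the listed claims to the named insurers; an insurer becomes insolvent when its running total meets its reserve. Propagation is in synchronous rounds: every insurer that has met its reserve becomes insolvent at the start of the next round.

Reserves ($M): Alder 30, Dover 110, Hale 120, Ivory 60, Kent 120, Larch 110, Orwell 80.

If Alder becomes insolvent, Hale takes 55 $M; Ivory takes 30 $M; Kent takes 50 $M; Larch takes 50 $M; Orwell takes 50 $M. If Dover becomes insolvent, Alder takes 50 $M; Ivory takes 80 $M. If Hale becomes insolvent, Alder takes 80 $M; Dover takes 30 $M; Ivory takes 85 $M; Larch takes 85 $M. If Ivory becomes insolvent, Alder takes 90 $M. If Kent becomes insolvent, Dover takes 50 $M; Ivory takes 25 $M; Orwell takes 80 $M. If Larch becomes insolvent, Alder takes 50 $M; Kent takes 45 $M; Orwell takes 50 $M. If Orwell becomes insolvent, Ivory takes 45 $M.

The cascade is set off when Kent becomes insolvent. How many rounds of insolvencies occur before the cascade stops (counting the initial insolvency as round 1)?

Round 1 — Kent becomes insolvent (initial).
  Dover: +50 → 50 < 110
  Ivory: +25 → 25 < 60
  Orwell: +80 → 80 ≥ 80
Round 2 — Orwell becomes insolvent.
  Ivory: +45 → 70 ≥ 60
Round 3 — Ivory becomes insolvent.
  Alder: +90 → 90 ≥ 30
Round 4 — Alder becomes insolvent.
  Hale: +55 → 55 < 120
  Larch: +50 → 50 < 110
No further insolvencies.

4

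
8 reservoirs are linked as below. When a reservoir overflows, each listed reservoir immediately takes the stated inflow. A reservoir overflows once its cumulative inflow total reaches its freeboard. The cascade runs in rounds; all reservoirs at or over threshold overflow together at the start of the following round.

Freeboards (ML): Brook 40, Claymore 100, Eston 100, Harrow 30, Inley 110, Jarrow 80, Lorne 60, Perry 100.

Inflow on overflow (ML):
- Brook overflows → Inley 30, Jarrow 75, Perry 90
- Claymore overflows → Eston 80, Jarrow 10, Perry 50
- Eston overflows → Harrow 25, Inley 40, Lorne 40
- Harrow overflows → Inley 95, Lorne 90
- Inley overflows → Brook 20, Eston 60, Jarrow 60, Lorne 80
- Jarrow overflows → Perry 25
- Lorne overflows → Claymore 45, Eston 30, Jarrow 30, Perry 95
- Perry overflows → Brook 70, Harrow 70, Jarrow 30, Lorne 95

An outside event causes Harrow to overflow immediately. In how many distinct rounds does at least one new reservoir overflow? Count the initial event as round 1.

2

Round 1 — Harrow overflows (initial).
  Inley: +95 → 95 < 110
  Lorne: +90 → 90 ≥ 60
Round 2 — Lorne overflows.
  Claymore: +45 → 45 < 100
  Eston: +30 → 30 < 100
  Jarrow: +30 → 30 < 80
  Perry: +95 → 95 < 100
No further overflows.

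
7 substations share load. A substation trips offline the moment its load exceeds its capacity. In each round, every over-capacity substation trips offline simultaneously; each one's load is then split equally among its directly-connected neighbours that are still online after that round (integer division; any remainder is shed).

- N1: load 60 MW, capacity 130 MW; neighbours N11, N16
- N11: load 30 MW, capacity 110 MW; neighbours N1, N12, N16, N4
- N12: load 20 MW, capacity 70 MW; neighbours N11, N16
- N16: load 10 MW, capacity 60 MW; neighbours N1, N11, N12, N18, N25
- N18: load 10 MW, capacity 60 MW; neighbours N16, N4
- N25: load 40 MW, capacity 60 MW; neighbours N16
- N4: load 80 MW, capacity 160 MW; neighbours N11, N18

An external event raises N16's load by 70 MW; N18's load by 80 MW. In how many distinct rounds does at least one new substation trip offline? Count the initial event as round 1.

Round 1 — N16 at 80 > 60; N18 at 90 > 60. N16, N18 trip offline.
  N16 sheds 80 MW to N1, N11, N12, N25: 20 each.
    N1: 60+20 = 80 ≤ 130
    N11: 30+20 = 50 ≤ 110
    N12: 20+20 = 40 ≤ 70
    N25: 40+20 = 60 ≤ 60
  N18 sheds 90 MW to N4: 90 each.
    N4: 80+90 = 170 > 160
Round 2 — N4 trips offline.
  N4 sheds 170 MW to N11: 170 each.
    N11: 50+170 = 220 > 110
Round 3 — N11 trips offline.
  N11 sheds 220 MW to N1, N12: 110 each.
    N1: 80+110 = 190 > 130
    N12: 40+110 = 150 > 70
Round 4 — N1, N12 trip offline.
  N1 sheds 190 MW: no online neighbours, lost.
  N12 sheds 150 MW: no online neighbours, lost.
No further trips.

4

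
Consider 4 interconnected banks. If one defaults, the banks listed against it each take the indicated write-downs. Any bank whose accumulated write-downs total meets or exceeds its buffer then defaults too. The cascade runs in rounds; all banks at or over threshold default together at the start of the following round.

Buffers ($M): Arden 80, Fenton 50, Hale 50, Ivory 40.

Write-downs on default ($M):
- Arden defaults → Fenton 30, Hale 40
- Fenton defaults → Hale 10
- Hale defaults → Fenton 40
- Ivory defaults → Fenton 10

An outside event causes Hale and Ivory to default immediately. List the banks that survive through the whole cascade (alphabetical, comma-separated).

Round 1 — Hale, Ivory default (initial).
  Fenton: +40+10 → 50 ≥ 50
Round 2 — Fenton defaults.
No further defaults.

Arden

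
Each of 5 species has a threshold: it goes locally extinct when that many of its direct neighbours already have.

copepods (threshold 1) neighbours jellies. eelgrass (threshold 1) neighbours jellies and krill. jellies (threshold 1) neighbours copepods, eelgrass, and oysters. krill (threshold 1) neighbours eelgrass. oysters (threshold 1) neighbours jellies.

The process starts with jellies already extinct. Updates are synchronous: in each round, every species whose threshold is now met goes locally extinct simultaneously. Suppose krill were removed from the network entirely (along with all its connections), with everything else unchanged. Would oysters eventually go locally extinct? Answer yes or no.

yes

With krill removed:
Round 1 — jellies goes locally extinct (initial).
Round 2 — checking thresholds:
  copepods: 1 of 1 neighbours ≥ 1, goes locally extinct.
  eelgrass: 1 of 1 neighbours ≥ 1, goes locally extinct.
  oysters: 1 of 1 neighbours ≥ 1, goes locally extinct.
Round 3 — no new extinctions; cascade stops.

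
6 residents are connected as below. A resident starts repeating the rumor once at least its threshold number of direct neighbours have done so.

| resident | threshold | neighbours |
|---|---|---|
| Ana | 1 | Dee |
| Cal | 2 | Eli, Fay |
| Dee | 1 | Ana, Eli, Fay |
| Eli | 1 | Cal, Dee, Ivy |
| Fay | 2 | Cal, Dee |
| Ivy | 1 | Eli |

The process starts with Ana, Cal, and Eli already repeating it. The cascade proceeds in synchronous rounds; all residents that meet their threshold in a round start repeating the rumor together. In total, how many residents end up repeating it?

6

Round 1 — Ana, Cal, Eli start repeating the rumor (initial).
Round 2 — checking thresholds:
  Dee: 2 of 3 neighbours ≥ 1, starts repeating the rumor.
  Fay: 1 of 2 neighbours < 2, below threshold.
  Ivy: 1 of 1 neighbours ≥ 1, starts repeating the rumor.
Round 3 — checking thresholds:
  Fay: 2 of 2 neighbours ≥ 2, starts repeating the rumor.
Round 4 — no new spreads; cascade stops.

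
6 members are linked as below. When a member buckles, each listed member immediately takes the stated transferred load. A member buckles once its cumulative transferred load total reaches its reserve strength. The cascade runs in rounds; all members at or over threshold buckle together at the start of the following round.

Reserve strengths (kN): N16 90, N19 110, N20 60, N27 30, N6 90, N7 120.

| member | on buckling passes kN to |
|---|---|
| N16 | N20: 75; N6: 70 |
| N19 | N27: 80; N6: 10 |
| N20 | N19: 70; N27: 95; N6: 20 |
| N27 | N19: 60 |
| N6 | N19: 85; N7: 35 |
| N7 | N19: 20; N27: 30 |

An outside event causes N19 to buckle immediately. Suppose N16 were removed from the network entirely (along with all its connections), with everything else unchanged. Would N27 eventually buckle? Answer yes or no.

With N16 removed:
Round 1 — N19 buckles (initial).
  N27: +80 → 80 ≥ 30
  N6: +10 → 10 < 90
Round 2 — N27 buckles.
No further bucklings.

yes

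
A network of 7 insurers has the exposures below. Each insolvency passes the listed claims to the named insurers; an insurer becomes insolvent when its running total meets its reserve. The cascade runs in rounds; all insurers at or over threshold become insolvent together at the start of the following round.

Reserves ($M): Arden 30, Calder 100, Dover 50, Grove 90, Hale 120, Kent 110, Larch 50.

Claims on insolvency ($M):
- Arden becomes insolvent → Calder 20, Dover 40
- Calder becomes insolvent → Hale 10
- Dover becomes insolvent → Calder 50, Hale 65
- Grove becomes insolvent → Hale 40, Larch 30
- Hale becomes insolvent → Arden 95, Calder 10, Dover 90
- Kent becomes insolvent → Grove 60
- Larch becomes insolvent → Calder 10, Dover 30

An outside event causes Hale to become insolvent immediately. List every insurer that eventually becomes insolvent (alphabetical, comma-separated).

Arden, Dover, Hale

Round 1 — Hale becomes insolvent (initial).
  Arden: +95 → 95 ≥ 30
  Calder: +10 → 10 < 100
  Dover: +90 → 90 ≥ 50
Round 2 — Arden, Dover become insolvent.
  Calder: +20+50 → 80 < 100
No further insolvencies.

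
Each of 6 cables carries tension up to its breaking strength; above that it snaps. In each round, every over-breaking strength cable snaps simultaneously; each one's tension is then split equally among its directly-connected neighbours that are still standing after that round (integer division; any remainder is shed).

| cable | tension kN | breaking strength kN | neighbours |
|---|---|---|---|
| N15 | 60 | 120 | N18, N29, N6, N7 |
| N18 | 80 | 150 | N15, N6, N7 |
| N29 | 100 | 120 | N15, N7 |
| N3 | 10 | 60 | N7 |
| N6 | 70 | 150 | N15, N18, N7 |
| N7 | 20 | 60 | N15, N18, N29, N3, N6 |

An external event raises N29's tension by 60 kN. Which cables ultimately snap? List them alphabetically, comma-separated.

Round 1 — N29 at 160 > 120. N29 snaps.
  N29 sheds 160 kN to N15, N7: 80 each.
    N15: 60+80 = 140 > 120
    N7: 20+80 = 100 > 60
Round 2 — N15, N7 snap.
  N15 sheds 140 kN to N18, N6: 70 each.
    N18: 80+70 = 150 ≤ 150
    N6: 70+70 = 140 ≤ 150
  N7 sheds 100 kN to N18, N3, N6: 33 each (1 lost).
    N18: 150+33 = 183 > 150
    N3: 10+33 = 43 ≤ 60
    N6: 140+33 = 173 > 150
Round 3 — N18, N6 snap.
  N18 sheds 183 kN: no online neighbours, lost.
  N6 sheds 173 kN: no online neighbours, lost.
No further breaks.

N15, N18, N29, N6, N7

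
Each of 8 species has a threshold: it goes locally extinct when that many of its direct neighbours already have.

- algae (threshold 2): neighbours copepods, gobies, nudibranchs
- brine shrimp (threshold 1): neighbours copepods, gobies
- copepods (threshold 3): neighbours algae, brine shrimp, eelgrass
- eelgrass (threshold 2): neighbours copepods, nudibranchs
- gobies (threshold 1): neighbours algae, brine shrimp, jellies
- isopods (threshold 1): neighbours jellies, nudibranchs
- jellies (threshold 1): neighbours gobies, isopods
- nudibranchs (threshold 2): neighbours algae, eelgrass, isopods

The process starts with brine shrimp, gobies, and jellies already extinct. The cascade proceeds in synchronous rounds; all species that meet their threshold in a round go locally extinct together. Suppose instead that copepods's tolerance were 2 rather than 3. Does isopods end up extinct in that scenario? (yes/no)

With copepods's tolerance at 2:
Round 1 — brine shrimp, gobies, jellies go locally extinct (initial).
Round 2 — checking thresholds:
  algae: 1 of 3 neighbours < 2, below threshold.
  copepods: 1 of 3 neighbours < 2, below threshold.
  isopods: 1 of 2 neighbours ≥ 1, goes locally extinct.
Round 3 — no new extinctions; cascade stops.

yes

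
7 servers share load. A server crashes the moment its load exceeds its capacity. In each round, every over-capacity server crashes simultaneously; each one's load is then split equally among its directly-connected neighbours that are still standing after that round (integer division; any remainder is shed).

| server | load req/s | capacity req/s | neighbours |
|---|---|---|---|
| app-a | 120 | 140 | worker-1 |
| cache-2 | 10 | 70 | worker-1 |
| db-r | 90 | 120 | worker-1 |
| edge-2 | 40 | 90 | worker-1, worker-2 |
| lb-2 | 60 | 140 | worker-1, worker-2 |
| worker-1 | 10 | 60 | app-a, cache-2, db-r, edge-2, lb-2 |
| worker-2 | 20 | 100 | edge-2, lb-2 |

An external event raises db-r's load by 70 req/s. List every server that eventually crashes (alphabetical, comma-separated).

app-a, db-r, worker-1

Round 1 — db-r at 160 > 120. db-r crashes.
  db-r sheds 160 req/s to worker-1: 160 each.
    worker-1: 10+160 = 170 > 60
Round 2 — worker-1 crashes.
  worker-1 sheds 170 req/s to app-a, cache-2, edge-2, lb-2: 42 each (2 lost).
    app-a: 120+42 = 162 > 140
    cache-2: 10+42 = 52 ≤ 70
    edge-2: 40+42 = 82 ≤ 90
    lb-2: 60+42 = 102 ≤ 140
Round 3 — app-a crashes.
  app-a sheds 162 req/s: no online neighbours, lost.
No further crashes.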